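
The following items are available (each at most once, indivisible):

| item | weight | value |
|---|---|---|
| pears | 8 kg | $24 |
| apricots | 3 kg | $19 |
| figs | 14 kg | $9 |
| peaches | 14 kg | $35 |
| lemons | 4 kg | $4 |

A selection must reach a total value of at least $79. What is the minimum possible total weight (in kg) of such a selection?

Subsets with value ≥ 79, sorted by total weight:
- pears+apricots+peaches+lemons: weight 29, value 82
- pears+apricots+figs+peaches: weight 39, value 87
- pears+apricots+figs+peaches+lemons: weight 43, value 91
Minimum weight: 29 kg.

29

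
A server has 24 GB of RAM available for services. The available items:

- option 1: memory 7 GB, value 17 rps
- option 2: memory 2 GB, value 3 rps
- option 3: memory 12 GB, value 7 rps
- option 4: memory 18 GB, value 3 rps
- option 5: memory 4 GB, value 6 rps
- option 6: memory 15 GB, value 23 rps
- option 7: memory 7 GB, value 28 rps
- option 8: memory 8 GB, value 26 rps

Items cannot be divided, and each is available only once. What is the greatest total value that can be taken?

74 rps

This is a 0/1 knapsack; check combinations near the capacity.
- option 1+option 2+option 7+option 8: memory 7+2+7+8=24, value 17+3+28+26=74
- option 1+option 7+option 8: memory 7+7+8=22, value 17+28+26=71
- option 2+option 5+option 7+option 8: memory 2+4+7+8=21, value 3+6+28+26=63
- option 5+option 7+option 8: memory 4+7+8=19, value 6+28+26=60
- option 2+option 7+option 8: memory 2+7+8=17, value 3+28+26=57
Best: 74 rps.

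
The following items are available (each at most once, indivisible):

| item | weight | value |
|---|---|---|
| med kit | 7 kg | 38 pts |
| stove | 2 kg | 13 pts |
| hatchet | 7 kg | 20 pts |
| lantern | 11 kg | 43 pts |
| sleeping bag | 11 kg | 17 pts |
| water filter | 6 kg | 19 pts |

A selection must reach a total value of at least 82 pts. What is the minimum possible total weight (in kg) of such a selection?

Subsets with value ≥ 82, sorted by total weight:
- med kit+stove+lantern: weight 20, value 94
- med kit+stove+hatchet+water filter: weight 22, value 90
- med kit+lantern+water filter: weight 24, value 100
- hatchet+lantern+water filter: weight 24, value 82
Minimum weight: 20 kg.

20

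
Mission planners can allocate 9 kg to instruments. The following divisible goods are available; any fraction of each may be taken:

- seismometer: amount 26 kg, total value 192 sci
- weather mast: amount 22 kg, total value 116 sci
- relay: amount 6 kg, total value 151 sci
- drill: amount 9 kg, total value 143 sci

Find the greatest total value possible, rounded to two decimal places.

198.67

Take in order of value per unit:
- relay (151/6 per unit): all 6 → value 151, running total 151.00
- drill (143/9 per unit): 3 of 9 → value 3×143/9 = 47.6667, running total 198.67
Total 198.67.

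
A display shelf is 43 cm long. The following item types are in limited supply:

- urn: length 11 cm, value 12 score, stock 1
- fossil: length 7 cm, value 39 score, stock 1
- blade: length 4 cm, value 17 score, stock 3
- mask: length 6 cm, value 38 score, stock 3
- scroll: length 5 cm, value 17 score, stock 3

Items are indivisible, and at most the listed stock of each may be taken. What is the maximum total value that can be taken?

Top feasible selections:
- 1×fossil + 3×blade + 3×mask + 1×scroll: length 42, value 221
- 1×fossil + 2×blade + 3×mask + 2×scroll: length 43, value 221
- 1×fossil + 3×blade + 3×mask: length 37, value 204
- 1×fossil + 2×blade + 3×mask + 1×scroll: length 38, value 204
Best: 221 score.

221 score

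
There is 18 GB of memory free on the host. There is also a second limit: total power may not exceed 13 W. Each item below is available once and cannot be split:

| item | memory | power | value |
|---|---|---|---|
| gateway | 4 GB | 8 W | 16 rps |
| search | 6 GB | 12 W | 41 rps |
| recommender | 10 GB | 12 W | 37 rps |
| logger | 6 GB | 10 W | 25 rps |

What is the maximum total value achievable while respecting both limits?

41 rps

Feasible sets respecting both limits:
- search: memory 6, power 12, value 41
- recommender: memory 10, power 12, value 37
- logger: memory 6, power 10, value 25
- gateway: memory 4, power 8, value 16
Best: 41 rps.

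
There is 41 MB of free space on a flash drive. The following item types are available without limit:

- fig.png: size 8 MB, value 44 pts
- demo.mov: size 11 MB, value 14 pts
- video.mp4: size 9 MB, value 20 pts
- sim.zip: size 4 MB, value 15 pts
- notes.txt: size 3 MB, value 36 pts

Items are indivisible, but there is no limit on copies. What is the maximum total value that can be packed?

468 pts

Best value-per-unit is notes.txt at 36/3, and filling with it alone uses size 13×3=39. No mix of the others beats 13×36 = 468.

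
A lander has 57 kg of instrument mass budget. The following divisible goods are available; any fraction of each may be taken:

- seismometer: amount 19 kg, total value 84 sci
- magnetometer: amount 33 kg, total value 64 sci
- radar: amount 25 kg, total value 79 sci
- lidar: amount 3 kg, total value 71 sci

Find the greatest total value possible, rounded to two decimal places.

Take in order of value per unit:
- lidar (71/3 per unit): all 3 → value 71, running total 71.00
- seismometer (84/19 per unit): all 19 → value 84, running total 155.00
- radar (79/25 per unit): all 25 → value 79, running total 234.00
- magnetometer (64/33 per unit): 10 of 33 → value 10×64/33 = 19.3939, running total 253.39
Total 253.39.

253.39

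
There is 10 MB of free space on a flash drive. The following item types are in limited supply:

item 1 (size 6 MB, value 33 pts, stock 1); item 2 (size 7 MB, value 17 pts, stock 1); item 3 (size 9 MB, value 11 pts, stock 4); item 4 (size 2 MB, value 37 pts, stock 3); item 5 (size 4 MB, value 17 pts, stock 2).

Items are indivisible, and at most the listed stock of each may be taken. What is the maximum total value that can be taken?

128 pts

Best selections within size 10 and stock limits:
- 3×item 4 + 1×item 5: size 10, value 128
- 3×item 4: size 6, value 111
- 1×item 1 + 2×item 4: size 10, value 107
- 2×item 4 + 1×item 5: size 8, value 91
Best: 128 pts.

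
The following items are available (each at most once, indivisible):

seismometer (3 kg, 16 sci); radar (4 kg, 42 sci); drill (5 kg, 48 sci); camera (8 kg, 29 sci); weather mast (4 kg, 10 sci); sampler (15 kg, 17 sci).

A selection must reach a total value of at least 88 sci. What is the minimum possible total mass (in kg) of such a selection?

Subsets with value ≥ 88, sorted by total mass:
- radar+drill: mass 9, value 90
- seismometer+radar+drill: mass 12, value 106
- radar+drill+weather mast: mass 13, value 100
Minimum mass: 9 kg.

9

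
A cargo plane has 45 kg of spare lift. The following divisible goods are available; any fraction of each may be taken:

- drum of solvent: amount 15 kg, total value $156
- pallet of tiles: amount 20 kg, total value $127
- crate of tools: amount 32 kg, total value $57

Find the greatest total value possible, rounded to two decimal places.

300.81

Take in order of value per unit:
- drum of solvent (156/15 per unit): all 15 → value 156, running total 156.00
- pallet of tiles (127/20 per unit): all 20 → value 127, running total 283.00
- crate of tools (57/32 per unit): 10 of 32 → value 10×57/32 = 17.8125, running total 300.81
Total 300.81.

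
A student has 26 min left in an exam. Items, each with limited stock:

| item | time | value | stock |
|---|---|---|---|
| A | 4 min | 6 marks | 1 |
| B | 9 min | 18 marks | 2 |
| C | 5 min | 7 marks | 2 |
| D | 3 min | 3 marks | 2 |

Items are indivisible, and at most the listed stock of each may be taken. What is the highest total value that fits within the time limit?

46 marks

Top feasible selections:
- 2×B + 1×C + 1×D: time 26, value 46
- 1×A + 2×B + 1×D: time 25, value 45
Best: 46 marks.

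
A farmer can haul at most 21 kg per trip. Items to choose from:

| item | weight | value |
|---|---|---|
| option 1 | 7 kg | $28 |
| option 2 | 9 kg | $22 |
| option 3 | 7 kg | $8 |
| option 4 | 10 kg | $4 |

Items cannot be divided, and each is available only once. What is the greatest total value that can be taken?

$50

This is a 0/1 knapsack; check combinations near the capacity.
- option 1+option 2: weight 7+9=16, value 28+22=50
- option 1+option 3: weight 7+7=14, value 28+8=36
- option 1+option 4: weight 7+10=17, value 28+4=32
- option 2+option 3: weight 9+7=16, value 22+8=30
Best: $50.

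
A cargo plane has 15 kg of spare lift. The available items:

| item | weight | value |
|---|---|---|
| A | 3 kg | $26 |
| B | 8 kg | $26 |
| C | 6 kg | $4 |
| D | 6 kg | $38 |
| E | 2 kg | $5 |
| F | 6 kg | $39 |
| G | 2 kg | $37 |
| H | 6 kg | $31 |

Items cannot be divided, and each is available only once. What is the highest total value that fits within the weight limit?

$114

Check high-value combinations within 15 kg:
- D+F+G: weight 6+6+2=14, value 38+39+37=114
- A+E+F+G: weight 3+2+6+2=13, value 26+5+39+37=107
- F+G+H: weight 6+2+6=14, value 39+37+31=107
Best: $114.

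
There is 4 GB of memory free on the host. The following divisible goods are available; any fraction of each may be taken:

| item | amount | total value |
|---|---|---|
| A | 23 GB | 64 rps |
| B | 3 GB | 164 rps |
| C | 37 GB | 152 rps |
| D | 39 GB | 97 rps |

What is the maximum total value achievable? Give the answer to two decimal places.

168.11

Take in order of value per unit:
- B (164/3 per unit): all 3 → value 164, running total 164.00
- C (152/37 per unit): 1 of 37 → value 1×152/37 = 4.1081, running total 168.11
Total 168.11.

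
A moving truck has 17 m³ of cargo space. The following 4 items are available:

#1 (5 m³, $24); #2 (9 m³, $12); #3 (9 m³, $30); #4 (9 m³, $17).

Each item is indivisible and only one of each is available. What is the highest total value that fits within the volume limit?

Check high-value combinations within 17 m³:
- #1+#3: volume 5+9=14, value 24+30=54
- #1+#4: volume 5+9=14, value 24+17=41
- #1+#2: volume 5+9=14, value 24+12=36
Best: $54.

$54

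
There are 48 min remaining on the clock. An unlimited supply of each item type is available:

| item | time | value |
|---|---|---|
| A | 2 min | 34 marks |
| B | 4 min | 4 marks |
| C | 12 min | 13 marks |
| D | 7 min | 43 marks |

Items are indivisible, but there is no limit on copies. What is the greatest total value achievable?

Best value-per-unit is A at 34/2, and filling with it alone uses time 24×2=48. No mix of the others beats 24×34 = 816.

816 marks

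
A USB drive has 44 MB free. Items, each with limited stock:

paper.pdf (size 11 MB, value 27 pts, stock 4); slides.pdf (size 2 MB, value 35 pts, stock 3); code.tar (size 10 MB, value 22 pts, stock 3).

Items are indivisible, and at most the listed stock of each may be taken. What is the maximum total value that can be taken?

186 pts

Top feasible selections:
- 3×paper.pdf + 3×slides.pdf: size 39, value 186
- 2×paper.pdf + 3×slides.pdf + 1×code.tar: size 38, value 181
- 1×paper.pdf + 3×slides.pdf + 2×code.tar: size 37, value 176
- 3×slides.pdf + 3×code.tar: size 36, value 171
Best: 186 pts.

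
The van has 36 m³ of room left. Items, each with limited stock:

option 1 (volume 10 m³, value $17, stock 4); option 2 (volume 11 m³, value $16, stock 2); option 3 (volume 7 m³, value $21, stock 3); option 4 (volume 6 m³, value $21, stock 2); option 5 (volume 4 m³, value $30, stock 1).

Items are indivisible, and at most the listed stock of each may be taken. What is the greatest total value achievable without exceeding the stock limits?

Top feasible selections:
- 2×option 3 + 2×option 4 + 1×option 5: volume 30, value 114
- 3×option 3 + 1×option 4 + 1×option 5: volume 31, value 114
Best: $114.

$114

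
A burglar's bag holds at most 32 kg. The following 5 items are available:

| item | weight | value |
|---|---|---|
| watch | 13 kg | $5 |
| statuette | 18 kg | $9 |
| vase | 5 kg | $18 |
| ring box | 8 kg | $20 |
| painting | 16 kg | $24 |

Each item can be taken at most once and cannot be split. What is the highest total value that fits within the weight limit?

Check high-value combinations within 32 kg:
- vase+ring box+painting: weight 5+8+16=29, value 18+20+24=62
- statuette+vase+ring box: weight 18+5+8=31, value 9+18+20=47
- ring box+painting: weight 8+16=24, value 20+24=44
- watch+vase+ring box: weight 13+5+8=26, value 5+18+20=43
- vase+painting: weight 5+16=21, value 18+24=42
Best: $62.

$62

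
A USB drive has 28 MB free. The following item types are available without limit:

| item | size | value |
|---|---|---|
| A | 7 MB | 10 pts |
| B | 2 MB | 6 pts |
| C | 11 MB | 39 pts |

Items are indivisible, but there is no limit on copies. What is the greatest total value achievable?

Best value-per-unit is C at 39/11; filling with it alone gives 2×39 = 78.
Optimal mix: 3×B + 2×C → size 28, value 96.

96 pts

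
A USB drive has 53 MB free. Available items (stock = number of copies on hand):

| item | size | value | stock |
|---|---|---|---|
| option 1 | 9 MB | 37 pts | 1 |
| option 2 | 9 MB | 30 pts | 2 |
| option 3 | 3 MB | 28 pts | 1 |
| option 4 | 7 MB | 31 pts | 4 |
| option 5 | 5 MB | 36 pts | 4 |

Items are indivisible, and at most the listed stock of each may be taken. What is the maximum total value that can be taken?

302 pts

Best selections within size 53 and stock limits:
- 1×option 1 + 1×option 3 + 3×option 4 + 4×option 5: size 53, value 302
- 1×option 3 + 4×option 4 + 4×option 5: size 51, value 296
- 1×option 2 + 1×option 3 + 3×option 4 + 4×option 5: size 53, value 295
- 1×option 1 + 3×option 4 + 4×option 5: size 50, value 274
Best: 302 pts.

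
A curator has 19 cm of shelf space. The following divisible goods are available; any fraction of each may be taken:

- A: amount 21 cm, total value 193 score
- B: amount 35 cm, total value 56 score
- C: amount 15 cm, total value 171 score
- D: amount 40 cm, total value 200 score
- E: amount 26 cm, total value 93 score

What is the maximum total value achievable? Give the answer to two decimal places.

Take in order of value per unit:
- C (171/15 per unit): all 15 → value 171, running total 171.00
- A (193/21 per unit): 4 of 21 → value 4×193/21 = 36.7619, running total 207.76
Total 207.76.

207.76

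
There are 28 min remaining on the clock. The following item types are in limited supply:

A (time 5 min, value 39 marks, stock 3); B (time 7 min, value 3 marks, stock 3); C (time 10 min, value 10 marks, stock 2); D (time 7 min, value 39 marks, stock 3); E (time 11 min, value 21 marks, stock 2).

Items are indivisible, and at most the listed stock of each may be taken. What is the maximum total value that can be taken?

Best selections within time 28 and stock limits:
- 3×A + 1×D: time 22, value 156
- 2×A + 2×D: time 24, value 156
Best: 156 marks.

156 marks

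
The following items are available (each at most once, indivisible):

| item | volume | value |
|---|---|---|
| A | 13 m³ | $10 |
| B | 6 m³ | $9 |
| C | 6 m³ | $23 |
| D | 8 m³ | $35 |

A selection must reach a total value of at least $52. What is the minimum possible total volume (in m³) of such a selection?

Subsets with value ≥ 52, sorted by total volume:
- C+D: volume 14, value 58
- B+C+D: volume 20, value 67
Minimum volume: 14 m³.

14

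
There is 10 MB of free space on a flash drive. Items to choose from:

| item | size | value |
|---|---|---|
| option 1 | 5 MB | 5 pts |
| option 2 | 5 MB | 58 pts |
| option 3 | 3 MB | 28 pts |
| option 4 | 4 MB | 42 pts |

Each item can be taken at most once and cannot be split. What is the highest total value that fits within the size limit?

Check high-value combinations within 10 MB:
- option 2+option 4: size 5+4=9, value 58+42=100
- option 2+option 3: size 5+3=8, value 58+28=86
- option 3+option 4: size 3+4=7, value 28+42=70
- option 1+option 2: size 5+5=10, value 5+58=63
- option 2: size 5, value 58
Best: 100 pts.

100 pts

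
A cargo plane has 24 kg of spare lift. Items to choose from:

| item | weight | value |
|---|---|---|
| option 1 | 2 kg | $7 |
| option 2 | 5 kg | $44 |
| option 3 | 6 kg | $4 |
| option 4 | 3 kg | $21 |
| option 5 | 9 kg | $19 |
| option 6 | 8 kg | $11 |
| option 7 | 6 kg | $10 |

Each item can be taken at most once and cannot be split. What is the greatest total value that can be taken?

Check high-value combinations within 24 kg:
- option 2+option 4+option 5+option 7: weight 5+3+9+6=23, value 44+21+19+10=94
- option 1+option 2+option 4+option 6+option 7: weight 2+5+3+8+6=24, value 7+44+21+11+10=93
- option 1+option 2+option 4+option 5: weight 2+5+3+9=19, value 7+44+21+19=91
- option 2+option 3+option 4+option 5: weight 5+6+3+9=23, value 44+4+21+19=88
Best: $94.

$94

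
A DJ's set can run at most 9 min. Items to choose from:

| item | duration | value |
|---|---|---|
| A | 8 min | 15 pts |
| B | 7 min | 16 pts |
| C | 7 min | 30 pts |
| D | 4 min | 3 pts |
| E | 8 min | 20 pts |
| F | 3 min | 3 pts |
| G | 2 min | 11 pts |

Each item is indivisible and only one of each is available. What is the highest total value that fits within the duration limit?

Check high-value combinations within 9 min:
- C+G: duration 7+2=9, value 30+11=41
- C: duration 7, value 30
- B+G: duration 7+2=9, value 16+11=27
Best: 41 pts.

41 pts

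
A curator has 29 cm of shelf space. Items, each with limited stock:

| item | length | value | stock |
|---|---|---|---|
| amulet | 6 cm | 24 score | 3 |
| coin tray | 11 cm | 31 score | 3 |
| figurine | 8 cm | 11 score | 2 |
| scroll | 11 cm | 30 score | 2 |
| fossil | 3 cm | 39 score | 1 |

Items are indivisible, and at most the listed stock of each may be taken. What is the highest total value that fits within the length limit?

122 score

Top feasible selections:
- 3×amulet + 1×figurine + 1×fossil: length 29, value 122
- 2×amulet + 1×coin tray + 1×fossil: length 26, value 118
- 2×amulet + 1×scroll + 1×fossil: length 26, value 117
- 3×amulet + 1×fossil: length 21, value 111
Best: 122 score.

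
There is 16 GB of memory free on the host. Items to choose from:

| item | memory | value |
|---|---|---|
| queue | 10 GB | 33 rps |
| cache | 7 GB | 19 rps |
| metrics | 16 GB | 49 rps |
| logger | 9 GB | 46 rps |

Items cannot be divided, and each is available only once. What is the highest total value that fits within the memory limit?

Check high-value combinations within 16 GB:
- cache+logger: memory 7+9=16, value 19+46=65
- metrics: memory 16, value 49
- logger: memory 9, value 46
- queue: memory 10, value 33
Best: 65 rps.

65 rps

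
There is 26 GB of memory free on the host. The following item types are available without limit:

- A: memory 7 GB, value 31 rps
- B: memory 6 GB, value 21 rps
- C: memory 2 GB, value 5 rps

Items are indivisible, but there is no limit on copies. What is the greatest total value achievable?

Best value-per-unit is A at 31/7; filling with it alone gives 3×31 = 93.
Optimal mix: 2×A + 2×B → memory 26, value 104.

104 rps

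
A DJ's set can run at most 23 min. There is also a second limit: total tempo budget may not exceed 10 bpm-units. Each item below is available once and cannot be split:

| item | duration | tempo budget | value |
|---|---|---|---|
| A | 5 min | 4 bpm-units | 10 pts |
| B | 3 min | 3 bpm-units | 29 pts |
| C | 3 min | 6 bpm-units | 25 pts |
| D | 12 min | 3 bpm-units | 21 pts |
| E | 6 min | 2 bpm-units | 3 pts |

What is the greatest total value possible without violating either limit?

Feasible sets respecting both limits:
- A+B+D: duration 20, tempo budget 10, value 60
- B+C: duration 6, tempo budget 9, value 54
- B+D+E: duration 21, tempo budget 8, value 53
Best: 60 pts.

60 pts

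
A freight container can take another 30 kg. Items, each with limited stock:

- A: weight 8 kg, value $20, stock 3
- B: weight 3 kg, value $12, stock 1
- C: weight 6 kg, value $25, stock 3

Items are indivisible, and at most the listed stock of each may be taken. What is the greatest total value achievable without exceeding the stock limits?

$107

Best selections within weight 30 and stock limits:
- 1×A + 1×B + 3×C: weight 29, value 107
- 1×A + 3×C: weight 26, value 95
- 2×A + 2×C: weight 28, value 90
- 1×B + 3×C: weight 21, value 87
Best: $107.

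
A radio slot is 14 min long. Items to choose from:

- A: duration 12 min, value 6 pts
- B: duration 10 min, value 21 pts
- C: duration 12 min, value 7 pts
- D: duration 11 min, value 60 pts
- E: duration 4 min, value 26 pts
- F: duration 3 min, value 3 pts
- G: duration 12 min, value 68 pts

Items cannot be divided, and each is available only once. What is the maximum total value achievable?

68 pts

Check high-value combinations within 14 min:
- G: duration 12, value 68
- D+F: duration 11+3=14, value 60+3=63
- D: duration 11, value 60
- B+E: duration 10+4=14, value 21+26=47
Best: 68 pts.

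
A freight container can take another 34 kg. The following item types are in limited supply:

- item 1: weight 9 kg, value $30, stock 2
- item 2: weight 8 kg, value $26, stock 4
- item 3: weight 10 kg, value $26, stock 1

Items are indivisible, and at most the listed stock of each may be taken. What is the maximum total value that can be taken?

$112

Best selections within weight 34 and stock limits:
- 2×item 1 + 2×item 2: weight 34, value 112
- 1×item 1 + 3×item 2: weight 33, value 108
Best: $112.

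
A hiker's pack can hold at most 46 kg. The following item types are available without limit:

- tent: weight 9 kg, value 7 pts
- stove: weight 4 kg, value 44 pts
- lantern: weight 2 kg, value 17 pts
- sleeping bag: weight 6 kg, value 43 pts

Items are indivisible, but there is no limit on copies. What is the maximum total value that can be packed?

Best value-per-unit is stove at 44/4; filling with it alone gives 11×44 = 484.
Optimal mix: 11×stove + 1×lantern → weight 46, value 501.

501 pts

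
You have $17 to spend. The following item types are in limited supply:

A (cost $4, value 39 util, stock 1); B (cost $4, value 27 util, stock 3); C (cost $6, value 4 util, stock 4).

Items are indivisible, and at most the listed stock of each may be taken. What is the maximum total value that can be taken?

Best selections within cost 17 and stock limits:
- 1×A + 3×B: cost 16, value 120
- 1×A + 2×B: cost 12, value 93
- 3×B: cost 12, value 81
Best: 120 util.

120 util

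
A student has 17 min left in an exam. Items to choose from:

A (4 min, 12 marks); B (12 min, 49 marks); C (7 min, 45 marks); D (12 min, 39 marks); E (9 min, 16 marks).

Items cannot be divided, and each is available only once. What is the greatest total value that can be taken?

Check high-value combinations within 17 min:
- A+B: time 4+12=16, value 12+49=61
- C+E: time 7+9=16, value 45+16=61
- A+C: time 4+7=11, value 12+45=57
- A+D: time 4+12=16, value 12+39=51
- B: time 12, value 49
Best: 61 marks.

61 marks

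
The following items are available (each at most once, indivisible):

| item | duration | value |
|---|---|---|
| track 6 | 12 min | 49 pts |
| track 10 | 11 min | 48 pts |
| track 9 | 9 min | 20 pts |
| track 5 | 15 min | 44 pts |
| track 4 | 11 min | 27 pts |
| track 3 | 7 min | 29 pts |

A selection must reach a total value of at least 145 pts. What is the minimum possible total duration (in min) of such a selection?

39

Subsets with value ≥ 145, sorted by total duration:
- track 6+track 10+track 9+track 3: duration 39, value 146
- track 6+track 10+track 4+track 3: duration 41, value 153
- track 10+track 5+track 4+track 3: duration 44, value 148
Minimum duration: 39 min.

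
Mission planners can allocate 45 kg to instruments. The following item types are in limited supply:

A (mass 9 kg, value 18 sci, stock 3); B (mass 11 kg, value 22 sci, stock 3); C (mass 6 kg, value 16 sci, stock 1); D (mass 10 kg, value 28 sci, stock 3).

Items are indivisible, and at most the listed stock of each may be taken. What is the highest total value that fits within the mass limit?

118 sci

Top feasible selections:
- 1×A + 1×C + 3×D: mass 45, value 118
- 2×A + 1×C + 2×D: mass 44, value 108
Best: 118 sci.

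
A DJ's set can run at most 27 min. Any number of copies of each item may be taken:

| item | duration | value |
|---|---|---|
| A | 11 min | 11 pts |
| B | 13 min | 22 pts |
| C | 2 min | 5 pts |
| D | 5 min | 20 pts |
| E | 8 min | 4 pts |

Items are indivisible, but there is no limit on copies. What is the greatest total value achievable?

Best value-per-unit is D at 20/5; filling with it alone gives 5×20 = 100.
Optimal mix: 1×C + 5×D → duration 27, value 105.

105 pts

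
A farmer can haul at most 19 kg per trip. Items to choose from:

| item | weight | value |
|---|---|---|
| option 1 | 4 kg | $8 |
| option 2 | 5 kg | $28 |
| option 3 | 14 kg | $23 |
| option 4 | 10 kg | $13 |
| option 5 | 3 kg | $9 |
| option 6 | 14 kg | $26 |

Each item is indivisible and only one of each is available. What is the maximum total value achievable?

This is a 0/1 knapsack; check combinations near the capacity.
- option 2+option 6: weight 5+14=19, value 28+26=54
- option 2+option 3: weight 5+14=19, value 28+23=51
- option 2+option 4+option 5: weight 5+10+3=18, value 28+13+9=50
Best: $54.

$54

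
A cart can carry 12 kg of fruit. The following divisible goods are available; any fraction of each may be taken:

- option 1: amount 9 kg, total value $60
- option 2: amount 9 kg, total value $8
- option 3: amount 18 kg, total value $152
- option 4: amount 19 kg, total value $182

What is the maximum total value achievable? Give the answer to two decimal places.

114.95

Take in order of value per unit:
- option 4 (182/19 per unit): 12 of 19 → value 12×182/19 = 114.9474, running total 114.95
Total 114.95.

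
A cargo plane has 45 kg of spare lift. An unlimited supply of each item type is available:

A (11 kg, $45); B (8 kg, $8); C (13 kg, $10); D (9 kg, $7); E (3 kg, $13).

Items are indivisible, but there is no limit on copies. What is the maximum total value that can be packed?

Best value-per-unit is E at 13/3, and filling with it alone uses weight 15×3=45. No mix of the others beats 15×13 = 195.

$195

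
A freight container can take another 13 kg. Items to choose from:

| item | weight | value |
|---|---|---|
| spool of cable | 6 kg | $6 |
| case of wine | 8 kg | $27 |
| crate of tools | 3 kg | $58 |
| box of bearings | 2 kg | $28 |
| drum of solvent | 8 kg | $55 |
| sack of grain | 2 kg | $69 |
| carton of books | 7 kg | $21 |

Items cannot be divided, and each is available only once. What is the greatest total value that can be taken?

This is a 0/1 knapsack; check combinations near the capacity.
- crate of tools+drum of solvent+sack of grain: weight 3+8+2=13, value 58+55+69=182
- spool of cable+crate of tools+box of bearings+sack of grain: weight 6+3+2+2=13, value 6+58+28+69=161
- crate of tools+box of bearings+sack of grain: weight 3+2+2=7, value 58+28+69=155
- case of wine+crate of tools+sack of grain: weight 8+3+2=13, value 27+58+69=154
Best: $182.

$182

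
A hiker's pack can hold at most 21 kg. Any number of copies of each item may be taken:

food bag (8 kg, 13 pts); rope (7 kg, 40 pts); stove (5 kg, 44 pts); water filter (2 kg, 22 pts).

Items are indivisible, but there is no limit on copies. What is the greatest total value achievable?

220 pts

Best value-per-unit is water filter at 22/2; filling with it alone gives 10×22 = 220.
Optimal mix: 1×stove + 8×water filter → weight 21, value 220.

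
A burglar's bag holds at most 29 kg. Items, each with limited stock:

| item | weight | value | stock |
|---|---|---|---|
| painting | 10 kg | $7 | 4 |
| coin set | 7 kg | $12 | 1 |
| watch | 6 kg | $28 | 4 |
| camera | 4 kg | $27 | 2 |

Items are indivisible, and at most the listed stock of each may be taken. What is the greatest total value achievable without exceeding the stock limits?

$139

Top feasible selections:
- 4×watch + 1×camera: weight 28, value 139
- 3×watch + 2×camera: weight 26, value 138
Best: $139.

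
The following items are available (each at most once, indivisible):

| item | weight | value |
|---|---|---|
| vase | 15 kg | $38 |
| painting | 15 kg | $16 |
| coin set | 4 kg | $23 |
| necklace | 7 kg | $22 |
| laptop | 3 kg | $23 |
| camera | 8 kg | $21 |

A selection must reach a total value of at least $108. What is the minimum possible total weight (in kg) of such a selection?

37

Subsets with value ≥ 108, sorted by total weight:
- vase+coin set+necklace+laptop+camera: weight 37, value 127
- vase+painting+coin set+necklace+laptop: weight 44, value 122
- vase+painting+coin set+laptop+camera: weight 45, value 121
Minimum weight: 37 kg.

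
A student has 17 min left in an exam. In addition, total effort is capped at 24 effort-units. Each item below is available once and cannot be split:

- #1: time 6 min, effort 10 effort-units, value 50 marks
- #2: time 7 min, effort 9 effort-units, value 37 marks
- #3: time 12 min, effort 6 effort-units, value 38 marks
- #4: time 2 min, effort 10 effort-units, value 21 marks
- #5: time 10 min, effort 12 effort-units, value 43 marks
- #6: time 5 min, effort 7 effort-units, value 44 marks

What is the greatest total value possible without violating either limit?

94 marks

Feasible sets respecting both limits:
- #1+#6: time 11, effort 17, value 94
- #1+#5: time 16, effort 22, value 93
- #1+#2: time 13, effort 19, value 87
Best: 94 marks.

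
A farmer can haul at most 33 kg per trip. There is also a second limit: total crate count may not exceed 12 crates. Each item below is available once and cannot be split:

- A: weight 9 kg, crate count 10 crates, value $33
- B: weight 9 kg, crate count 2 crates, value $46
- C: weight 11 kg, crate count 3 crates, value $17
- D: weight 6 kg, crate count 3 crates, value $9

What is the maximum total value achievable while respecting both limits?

Feasible sets respecting both limits:
- A+B: weight 18, crate count 12, value 79
- B+C+D: weight 26, crate count 8, value 72
- B+C: weight 20, crate count 5, value 63
- B+D: weight 15, crate count 5, value 55
Best: $79.

$79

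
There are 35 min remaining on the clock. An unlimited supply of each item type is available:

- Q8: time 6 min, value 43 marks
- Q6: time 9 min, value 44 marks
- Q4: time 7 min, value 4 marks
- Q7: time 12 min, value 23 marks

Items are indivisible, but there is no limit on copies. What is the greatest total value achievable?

Best value-per-unit is Q8 at 43/6; filling with it alone gives 5×43 = 215.
Optimal mix: 4×Q8 + 1×Q6 → time 33, value 216.

216 marks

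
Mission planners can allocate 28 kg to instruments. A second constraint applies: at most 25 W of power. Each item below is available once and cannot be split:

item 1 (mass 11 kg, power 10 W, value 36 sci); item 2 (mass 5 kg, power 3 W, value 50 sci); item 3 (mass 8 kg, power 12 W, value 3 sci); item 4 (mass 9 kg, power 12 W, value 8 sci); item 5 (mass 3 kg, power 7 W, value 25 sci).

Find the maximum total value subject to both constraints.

Feasible sets respecting both limits:
- item 1+item 2+item 5: mass 19, power 20, value 111
- item 1+item 2+item 4: mass 25, power 25, value 94
- item 1+item 2+item 3: mass 24, power 25, value 89
- item 1+item 2: mass 16, power 13, value 86
Best: 111 sci.

111 sci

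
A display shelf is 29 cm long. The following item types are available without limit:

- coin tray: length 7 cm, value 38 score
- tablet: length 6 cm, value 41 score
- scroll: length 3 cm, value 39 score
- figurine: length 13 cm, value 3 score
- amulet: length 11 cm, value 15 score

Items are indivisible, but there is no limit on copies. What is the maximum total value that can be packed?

Best value-per-unit is scroll at 39/3, and filling with it alone uses length 9×3=27. No mix of the others beats 9×39 = 351.

351 score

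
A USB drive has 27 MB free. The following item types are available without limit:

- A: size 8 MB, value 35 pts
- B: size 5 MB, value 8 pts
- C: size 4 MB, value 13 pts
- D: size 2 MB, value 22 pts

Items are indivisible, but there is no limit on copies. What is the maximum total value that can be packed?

Best value-per-unit is D at 22/2, and filling with it alone uses size 13×2=26. No mix of the others beats 13×22 = 286.

286 pts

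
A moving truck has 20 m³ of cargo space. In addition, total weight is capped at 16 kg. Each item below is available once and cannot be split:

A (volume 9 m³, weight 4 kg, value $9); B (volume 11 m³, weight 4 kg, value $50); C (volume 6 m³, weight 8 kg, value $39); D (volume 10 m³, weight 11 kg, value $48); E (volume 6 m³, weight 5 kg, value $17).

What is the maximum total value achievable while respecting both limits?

$89

Feasible sets respecting both limits:
- B+C: volume 17, weight 12, value 89
- B+E: volume 17, weight 9, value 67
- D+E: volume 16, weight 16, value 65
Best: $89.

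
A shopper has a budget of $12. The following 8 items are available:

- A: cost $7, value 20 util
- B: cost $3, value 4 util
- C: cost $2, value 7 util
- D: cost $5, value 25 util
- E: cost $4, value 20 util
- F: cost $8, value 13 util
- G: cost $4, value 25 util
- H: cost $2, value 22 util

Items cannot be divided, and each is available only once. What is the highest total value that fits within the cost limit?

74 util

This is a 0/1 knapsack; check combinations near the capacity.
- C+E+G+H: cost 2+4+4+2=12, value 7+20+25+22=74
- D+G+H: cost 5+4+2=11, value 25+25+22=72
- E+G+H: cost 4+4+2=10, value 20+25+22=67
- D+E+H: cost 5+4+2=11, value 25+20+22=67
- B+C+G+H: cost 3+2+4+2=11, value 4+7+25+22=58
Best: 74 util.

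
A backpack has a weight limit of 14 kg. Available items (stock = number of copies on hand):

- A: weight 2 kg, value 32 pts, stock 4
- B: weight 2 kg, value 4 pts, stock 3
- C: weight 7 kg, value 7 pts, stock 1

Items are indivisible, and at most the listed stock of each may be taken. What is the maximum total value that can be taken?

Best selections within weight 14 and stock limits:
- 4×A + 3×B: weight 14, value 140
- 4×A + 2×B: weight 12, value 136
- 4×A + 1×B: weight 10, value 132
- 4×A: weight 8, value 128
Best: 140 pts.

140 pts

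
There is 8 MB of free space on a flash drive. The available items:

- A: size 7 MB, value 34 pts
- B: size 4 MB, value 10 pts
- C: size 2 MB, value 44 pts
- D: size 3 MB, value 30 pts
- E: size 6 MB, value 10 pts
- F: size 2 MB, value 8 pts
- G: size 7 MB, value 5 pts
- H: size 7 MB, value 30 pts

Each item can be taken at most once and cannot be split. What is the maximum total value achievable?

82 pts

Check high-value combinations within 8 MB:
- C+D+F: size 2+3+2=7, value 44+30+8=82
- C+D: size 2+3=5, value 44+30=74
- B+C+F: size 4+2+2=8, value 10+44+8=62
- B+C: size 4+2=6, value 10+44=54
Best: 82 pts.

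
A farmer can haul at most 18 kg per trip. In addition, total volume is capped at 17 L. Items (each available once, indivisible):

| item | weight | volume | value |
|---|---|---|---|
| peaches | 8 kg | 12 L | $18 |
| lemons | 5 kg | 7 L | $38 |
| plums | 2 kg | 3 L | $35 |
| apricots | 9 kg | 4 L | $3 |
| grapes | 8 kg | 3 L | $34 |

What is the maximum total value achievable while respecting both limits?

Feasible sets respecting both limits:
- lemons+plums+grapes: weight 15, volume 13, value 107
- lemons+plums+apricots: weight 16, volume 14, value 76
- lemons+plums: weight 7, volume 10, value 73
Best: $107.

$107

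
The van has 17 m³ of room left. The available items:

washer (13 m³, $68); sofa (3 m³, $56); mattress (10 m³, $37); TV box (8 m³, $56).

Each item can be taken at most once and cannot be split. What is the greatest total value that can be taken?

This is a 0/1 knapsack; check combinations near the capacity.
- washer+sofa: volume 13+3=16, value 68+56=124
- sofa+TV box: volume 3+8=11, value 56+56=112
- sofa+mattress: volume 3+10=13, value 56+37=93
Best: $124.

$124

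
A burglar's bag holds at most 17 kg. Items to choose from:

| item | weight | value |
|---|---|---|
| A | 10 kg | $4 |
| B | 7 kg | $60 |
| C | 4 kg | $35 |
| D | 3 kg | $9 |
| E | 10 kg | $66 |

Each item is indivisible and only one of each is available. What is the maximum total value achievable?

Check high-value combinations within 17 kg:
- B+E: weight 7+10=17, value 60+66=126
- C+D+E: weight 4+3+10=17, value 35+9+66=110
- B+C+D: weight 7+4+3=14, value 60+35+9=104
- C+E: weight 4+10=14, value 35+66=101
Best: $126.

$126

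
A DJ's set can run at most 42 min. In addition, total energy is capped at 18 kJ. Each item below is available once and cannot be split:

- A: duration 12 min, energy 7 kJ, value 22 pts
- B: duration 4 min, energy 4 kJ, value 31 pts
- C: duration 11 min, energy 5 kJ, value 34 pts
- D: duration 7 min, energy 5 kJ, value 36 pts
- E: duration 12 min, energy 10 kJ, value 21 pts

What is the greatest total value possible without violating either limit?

101 pts

Feasible sets respecting both limits:
- B+C+D: duration 22, energy 14, value 101
- A+C+D: duration 30, energy 17, value 92
- A+B+D: duration 23, energy 16, value 89
Best: 101 pts.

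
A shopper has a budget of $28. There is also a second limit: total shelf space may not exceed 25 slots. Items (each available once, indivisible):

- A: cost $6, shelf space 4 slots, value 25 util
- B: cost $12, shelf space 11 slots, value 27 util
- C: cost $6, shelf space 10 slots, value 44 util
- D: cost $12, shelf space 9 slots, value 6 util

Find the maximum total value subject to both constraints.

96 util

Feasible sets respecting both limits:
- A+B+C: cost 24, shelf space 25, value 96
- A+C+D: cost 24, shelf space 23, value 75
- B+C: cost 18, shelf space 21, value 71
Best: 96 util.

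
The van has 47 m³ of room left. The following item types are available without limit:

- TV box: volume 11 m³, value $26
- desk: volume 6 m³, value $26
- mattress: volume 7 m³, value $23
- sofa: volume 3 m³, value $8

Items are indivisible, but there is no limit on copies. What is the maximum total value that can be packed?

Best value-per-unit is desk at 26/6; filling with it alone gives 7×26 = 182.
Optimal mix: 7×desk + 1×sofa → volume 45, value 190.

$190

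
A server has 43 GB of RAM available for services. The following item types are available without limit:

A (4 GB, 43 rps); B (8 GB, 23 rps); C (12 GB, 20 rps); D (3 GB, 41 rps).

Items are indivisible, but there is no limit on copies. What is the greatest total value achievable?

Best value-per-unit is D at 41/3; filling with it alone gives 14×41 = 574.
Optimal mix: 1×A + 13×D → memory 43, value 576.

576 rps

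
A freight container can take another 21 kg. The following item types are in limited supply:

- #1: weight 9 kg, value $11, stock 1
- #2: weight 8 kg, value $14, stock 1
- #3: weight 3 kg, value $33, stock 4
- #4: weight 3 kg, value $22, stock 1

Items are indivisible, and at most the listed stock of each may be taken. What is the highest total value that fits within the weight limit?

$154

Top feasible selections:
- 4×#3 + 1×#4: weight 15, value 154
- 1×#2 + 4×#3: weight 20, value 146
Best: $154.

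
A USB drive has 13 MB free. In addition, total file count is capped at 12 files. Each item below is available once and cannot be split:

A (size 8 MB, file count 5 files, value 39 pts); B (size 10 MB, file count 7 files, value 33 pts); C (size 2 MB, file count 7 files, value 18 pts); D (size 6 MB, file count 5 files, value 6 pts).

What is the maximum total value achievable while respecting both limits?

57 pts

Feasible sets respecting both limits:
- A+C: size 10, file count 12, value 57
- A: size 8, file count 5, value 39
- B: size 10, file count 7, value 33
- C+D: size 8, file count 12, value 24
Best: 57 pts.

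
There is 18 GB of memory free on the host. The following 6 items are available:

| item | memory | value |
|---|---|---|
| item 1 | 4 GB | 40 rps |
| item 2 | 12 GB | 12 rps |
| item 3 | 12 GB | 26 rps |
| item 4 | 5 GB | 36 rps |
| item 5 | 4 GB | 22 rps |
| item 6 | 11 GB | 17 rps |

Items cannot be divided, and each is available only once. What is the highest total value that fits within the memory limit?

98 rps

Check high-value combinations within 18 GB:
- item 1+item 4+item 5: memory 4+5+4=13, value 40+36+22=98
- item 1+item 4: memory 4+5=9, value 40+36=76
- item 1+item 3: memory 4+12=16, value 40+26=66
- item 1+item 5: memory 4+4=8, value 40+22=62
Best: 98 rps.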